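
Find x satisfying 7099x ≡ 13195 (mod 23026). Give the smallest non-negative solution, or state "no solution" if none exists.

First find gcd(7099, 23026):
23026 = 3*7099 + 1729
7099 = 4*1729 + 183
1729 = 9*183 + 82
183 = 2*82 + 19
82 = 4*19 + 6
19 = 3*6 + 1
6 = 6*1 + 0
gcd = 1, so a unique solution mod 23026 exists.
Back-substitute for the Bézout coefficients:
1 = 19 − 3·6
1 = −3·82 + 13·19
1 = 13·183 − 29·82
1 = −29·1729 + 274·183
1 = 274·7099 − 1125·1729
1 = −1125·23026 + 3649·7099
So 7099·(3649) ≡ 1 (mod 23026), giving 7099⁻¹ ≡ 3649.
x ≡ 7099⁻¹·13195 ≡ 3649·13195 ≡ 1189 (mod 23026).

1189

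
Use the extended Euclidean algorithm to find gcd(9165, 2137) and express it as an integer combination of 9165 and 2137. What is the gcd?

Repeated division:
9165 = 4×2137 + 617
2137 = 3×617 + 286
617 = 2×286 + 45
286 = 6×45 + 16
45 = 2×16 + 13
16 = 1×13 + 3
13 = 4×3 + 1
3 = 3×1 + 0
gcd(9165, 2137) = 1.
Back-substituting:
1 = 13 − 4·3
1 = −4·16 + 5·13
1 = 5·45 − 14·16
1 = −14·286 + 89·45
1 = 89·617 − 192·286
1 = −192·2137 + 665·617
1 = 665·9165 − 2852·2137
So 1 = (665)·9165 + (-2852)·2137.

1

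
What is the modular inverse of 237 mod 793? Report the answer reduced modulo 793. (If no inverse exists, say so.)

87

gcd(793, 237) by repeated division:
793 = 3×237 + 82
237 = 2×82 + 73
82 = 1×73 + 9
73 = 8×9 + 1
9 = 9×1 + 0
Since gcd(237, 793) = 1, back-substitute to write 1 as a combination:
1 = 73 − 8·9
1 = −8·82 + 9·73
1 = 9·237 − 26·82
1 = −26·793 + 87·237
So 237·87 ≡ 1 (mod 793).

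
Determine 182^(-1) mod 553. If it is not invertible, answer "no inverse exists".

Compute gcd(182, 553):
553 = 3·182 + 7
182 = 26·7 + 0
gcd(182, 553) = 7 ≠ 1, so 182 has no multiplicative inverse modulo 553.

no inverse exists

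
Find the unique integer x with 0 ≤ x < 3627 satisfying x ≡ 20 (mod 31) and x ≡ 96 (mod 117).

330

Write x = 20 + 31·k. Then 31·k ≡ 96 − 20 ≡ 76 (mod 117).
Need 31⁻¹ mod 117. Extended Euclid on (117, 31):
117 = 3*31 + 24
31 = 1*24 + 7
24 = 3*7 + 3
7 = 2*3 + 1
3 = 3*1 + 0
Back-substitute:
1 = 7 − 2·3
1 = −2·24 + 7·7
1 = 7·31 − 9·24
1 = −9·117 + 34·31
31⁻¹ ≡ 34 (mod 117), so k ≡ 34·76 ≡ 10 (mod 117).
x = 20 + 31·10 = 330.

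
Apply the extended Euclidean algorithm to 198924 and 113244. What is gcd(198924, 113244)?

Euclidean algorithm:
198924 = 1×113244 + 85680
113244 = 1×85680 + 27564
85680 = 3×27564 + 2988
27564 = 9×2988 + 672
2988 = 4×672 + 300
672 = 2×300 + 72
300 = 4×72 + 12
72 = 6×12 + 0
gcd(198924, 113244) = 12.
Back-substituting:
12 = 300 − 4·72
12 = −4·672 + 9·300
12 = 9·2988 − 40·672
12 = −40·27564 + 369·2988
12 = 369·85680 − 1147·27564
12 = −1147·113244 + 1516·85680
12 = 1516·198924 − 2663·113244
So 12 = (1516)·198924 + (-2663)·113244.

12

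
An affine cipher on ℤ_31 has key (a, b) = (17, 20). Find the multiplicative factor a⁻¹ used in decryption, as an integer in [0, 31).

11

Apply the Euclidean algorithm to 31 and 17:
31 = 1×17 + 14
17 = 1×14 + 3
14 = 4×3 + 2
3 = 1×2 + 1
2 = 2×1 + 0
gcd = 1, so the inverse exists. Back-substitute:
1 = 3 − 2
1 = −14 + 5·3
1 = 5·17 − 6·14
1 = −6·31 + 11·17
So 17·11 ≡ 1 (mod 31).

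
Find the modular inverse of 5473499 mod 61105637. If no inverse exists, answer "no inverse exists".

Extended Euclidean algorithm:
61105637 = 11*5473499 + 897148
5473499 = 6*897148 + 90611
897148 = 9*90611 + 81649
90611 = 1*81649 + 8962
81649 = 9*8962 + 991
8962 = 9*991 + 43
991 = 23*43 + 2
43 = 21*2 + 1
2 = 2*1 + 0
gcd = 1, so the inverse exists. Back-substitute:
1 = 43 − 21·2
1 = −21·991 + 484·43
1 = 484·8962 − 4377·991
1 = −4377·81649 + 39877·8962
1 = 39877·90611 − 44254·81649
1 = −44254·897148 + 438163·90611
1 = 438163·5473499 − 2673232·897148
1 = −2673232·61105637 + 29843715·5473499
So 5473499·29843715 ≡ 1 (mod 61105637).

29843715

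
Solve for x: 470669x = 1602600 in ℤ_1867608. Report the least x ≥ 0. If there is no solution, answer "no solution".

First find gcd(470669, 1867608):
1867608 = 3·470669 + 455601
470669 = 1·455601 + 15068
455601 = 30·15068 + 3561
15068 = 4·3561 + 824
3561 = 4·824 + 265
824 = 3·265 + 29
265 = 9·29 + 4
29 = 7·4 + 1
4 = 4·1 + 0
gcd = 1, so a unique solution mod 1867608 exists.
Back-substitute for the Bézout coefficients:
1 = 29 − 7·4
1 = −7·265 + 64·29
1 = 64·824 − 199·265
1 = −199·3561 + 860·824
1 = 860·15068 − 3639·3561
1 = −3639·455601 + 110030·15068
1 = 110030·470669 − 113669·455601
1 = −113669·1867608 + 451037·470669
So 470669·(451037) ≡ 1 (mod 1867608), giving 470669⁻¹ ≡ 451037.
x ≡ 470669⁻¹·1602600 ≡ 451037·1602600 ≡ 366312 (mod 1867608).

366312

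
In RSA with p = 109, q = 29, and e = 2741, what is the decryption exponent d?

1325

φ(n) = (p−1)(q−1) = 108·28 = 3024.
Need d with 2741·d ≡ 1 (mod 3024). Apply the extended Euclidean algorithm:
3024 = 1·2741 + 283
2741 = 9·283 + 194
283 = 1·194 + 89
194 = 2·89 + 16
89 = 5·16 + 9
16 = 1·9 + 7
9 = 1·7 + 2
7 = 3·2 + 1
2 = 2·1 + 0
Back-substitute:
1 = 7 − 3·2
1 = −3·9 + 4·7
1 = 4·16 − 7·9
1 = −7·89 + 39·16
1 = 39·194 − 85·89
1 = −85·283 + 124·194
1 = 124·2741 − 1201·283
1 = −1201·3024 + 1325·2741
So 2741·1325 ≡ 1 (mod 3024), hence d = 1325.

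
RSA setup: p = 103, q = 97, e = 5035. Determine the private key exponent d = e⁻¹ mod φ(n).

φ(n) = (p−1)(q−1) = 102·96 = 9792.
Need d with 5035·d ≡ 1 (mod 9792). Apply the extended Euclidean algorithm:
9792 = 1*5035 + 4757
5035 = 1*4757 + 278
4757 = 17*278 + 31
278 = 8*31 + 30
31 = 1*30 + 1
30 = 30*1 + 0
Back-substitute:
1 = 31 − 30
1 = −278 + 9·31
1 = 9·4757 − 154·278
1 = −154·5035 + 163·4757
1 = 163·9792 − 317·5035
So 5035·(-317) ≡ 1 (mod 9792), hence d ≡ -317 ≡ 9475 (mod 9792).

9475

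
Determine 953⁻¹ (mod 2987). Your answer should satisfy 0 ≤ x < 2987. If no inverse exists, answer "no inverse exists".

gcd(2987, 953) by repeated division:
2987 = 3×953 + 128
953 = 7×128 + 57
128 = 2×57 + 14
57 = 4×14 + 1
14 = 14×1 + 0
The gcd is 1. Working backward:
1 = 57 − 4·14
1 = −4·128 + 9·57
1 = 9·953 − 67·128
1 = −67·2987 + 210·953
So 953·210 ≡ 1 (mod 2987).

210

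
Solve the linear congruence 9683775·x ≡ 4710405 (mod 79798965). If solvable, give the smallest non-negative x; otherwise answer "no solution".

1007012

First find gcd(9683775, 79798965):
79798965 = 8·9683775 + 2328765
9683775 = 4·2328765 + 368715
2328765 = 6·368715 + 116475
368715 = 3·116475 + 19290
116475 = 6·19290 + 735
19290 = 26·735 + 180
735 = 4·180 + 15
180 = 12·15 + 0
gcd = 15 and 15 | 4710405, so solutions exist. Divide through by 15: 645585x ≡ 314027 (mod 5319931).
Now find 645585⁻¹ mod 5319931:
5319931 = 8*645585 + 155251
645585 = 4*155251 + 24581
155251 = 6*24581 + 7765
24581 = 3*7765 + 1286
7765 = 6*1286 + 49
1286 = 26*49 + 12
49 = 4*12 + 1
12 = 12*1 + 0
Back-substitute:
1 = 49 − 4·12
1 = −4·1286 + 105·49
1 = 105·7765 − 634·1286
1 = −634·24581 + 2007·7765
1 = 2007·155251 − 12676·24581
1 = −12676·645585 + 52711·155251
1 = 52711·5319931 − 434364·645585
So 645585·(-434364) ≡ 1 (mod 5319931), i.e. 645585⁻¹ ≡ 4885567.
Then x ≡ 4885567·314027 ≡ 1007012 (mod 5319931); the smallest non-negative solution is x = 1007012.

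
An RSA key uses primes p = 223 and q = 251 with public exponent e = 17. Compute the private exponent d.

22853

φ(n) = (p−1)(q−1) = 222·250 = 55500.
Need d with 17·d ≡ 1 (mod 55500). Apply the extended Euclidean algorithm:
55500 = 3264×17 + 12
17 = 1×12 + 5
12 = 2×5 + 2
5 = 2×2 + 1
2 = 2×1 + 0
Back-substitute:
1 = 5 − 2·2
1 = −2·12 + 5·5
1 = 5·17 − 7·12
1 = −7·55500 + 22853·17
So 17·22853 ≡ 1 (mod 55500), hence d = 22853.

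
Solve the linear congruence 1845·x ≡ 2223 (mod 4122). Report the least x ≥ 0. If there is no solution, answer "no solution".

First find gcd(1845, 4122):
4122 = 2·1845 + 432
1845 = 4·432 + 117
432 = 3·117 + 81
117 = 1·81 + 36
81 = 2·36 + 9
36 = 4·9 + 0
gcd = 9 and 9 | 2223, so solutions exist. Divide through by 9: 205x ≡ 247 (mod 458).
Now find 205⁻¹ mod 458:
458 = 2·205 + 48
205 = 4·48 + 13
48 = 3·13 + 9
13 = 1·9 + 4
9 = 2·4 + 1
4 = 4·1 + 0
Back-substitute:
1 = 9 − 2·4
1 = −2·13 + 3·9
1 = 3·48 − 11·13
1 = −11·205 + 47·48
1 = 47·458 − 105·205
So 205·(-105) ≡ 1 (mod 458), i.e. 205⁻¹ ≡ 353.
Then x ≡ 353·247 ≡ 171 (mod 458); the smallest non-negative solution is x = 171.

171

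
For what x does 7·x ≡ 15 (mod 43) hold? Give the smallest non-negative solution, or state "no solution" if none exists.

First find gcd(7, 43):
43 = 6×7 + 1
7 = 7×1 + 0
gcd = 1, so a unique solution mod 43 exists.
Back-substitute for the Bézout coefficients:
1 = 43 − 6·7
So 7·(-6) ≡ 1 (mod 43), giving 7⁻¹ ≡ 37.
x ≡ 7⁻¹·15 ≡ 37·15 ≡ 39 (mod 43).

39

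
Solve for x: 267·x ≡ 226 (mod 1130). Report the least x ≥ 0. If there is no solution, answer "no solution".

First find gcd(267, 1130):
1130 = 4×267 + 62
267 = 4×62 + 19
62 = 3×19 + 5
19 = 3×5 + 4
5 = 1×4 + 1
4 = 4×1 + 0
gcd = 1, so a unique solution mod 1130 exists.
Back-substitute for the Bézout coefficients:
1 = 5 − 4
1 = −19 + 4·5
1 = 4·62 − 13·19
1 = −13·267 + 56·62
1 = 56·1130 − 237·267
So 267·(-237) ≡ 1 (mod 1130), giving 267⁻¹ ≡ 893.
x ≡ 267⁻¹·226 ≡ 893·226 ≡ 678 (mod 1130).

678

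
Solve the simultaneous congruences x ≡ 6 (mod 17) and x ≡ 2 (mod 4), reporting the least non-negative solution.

6

Write x = 6 + 17·k. Then 17·k ≡ 2 − 6 ≡ 0 (mod 4).
Need 17⁻¹ mod 4. Extended Euclid on (4, 1):
4 = 4×1 + 0
17⁻¹ ≡ 1 (mod 4), so k ≡ 1·0 ≡ 0 (mod 4).
x = 6 + 17·0 = 6.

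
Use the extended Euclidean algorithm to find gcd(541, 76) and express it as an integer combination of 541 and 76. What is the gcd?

1

Repeated division:
541 = 7*76 + 9
76 = 8*9 + 4
9 = 2*4 + 1
4 = 4*1 + 0
gcd(541, 76) = 1.
Express as a combination:
1 = 9 − 2·4
1 = −2·76 + 17·9
1 = 17·541 − 121·76
So 1 = (17)·541 + (-121)·76.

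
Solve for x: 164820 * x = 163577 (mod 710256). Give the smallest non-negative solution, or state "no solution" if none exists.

gcd(164820, 710256):
710256 = 4×164820 + 50976
164820 = 3×50976 + 11892
50976 = 4×11892 + 3408
11892 = 3×3408 + 1668
3408 = 2×1668 + 72
1668 = 23×72 + 12
72 = 6×12 + 0
gcd = 12, but 12 ∤ 163577, so the congruence has no solution.

no solution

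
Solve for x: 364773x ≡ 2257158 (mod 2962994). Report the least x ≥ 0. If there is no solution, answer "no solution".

First find gcd(364773, 2962994):
2962994 = 8*364773 + 44810
364773 = 8*44810 + 6293
44810 = 7*6293 + 759
6293 = 8*759 + 221
759 = 3*221 + 96
221 = 2*96 + 29
96 = 3*29 + 9
29 = 3*9 + 2
9 = 4*2 + 1
2 = 2*1 + 0
gcd = 1, so a unique solution mod 2962994 exists.
Back-substitute for the Bézout coefficients:
1 = 9 − 4·2
1 = −4·29 + 13·9
1 = 13·96 − 43·29
1 = −43·221 + 99·96
1 = 99·759 − 340·221
1 = −340·6293 + 2819·759
1 = 2819·44810 − 20073·6293
1 = −20073·364773 + 163403·44810
1 = 163403·2962994 − 1327297·364773
So 364773·(-1327297) ≡ 1 (mod 2962994), giving 364773⁻¹ ≡ 1635697.
x ≡ 364773⁻¹·2257158 ≡ 1635697·2257158 ≡ 2710396 (mod 2962994).

2710396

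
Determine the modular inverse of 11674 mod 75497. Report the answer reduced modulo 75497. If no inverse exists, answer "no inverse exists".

37257

Run Euclid on (75497, 11674):
75497 = 6*11674 + 5453
11674 = 2*5453 + 768
5453 = 7*768 + 77
768 = 9*77 + 75
77 = 1*75 + 2
75 = 37*2 + 1
2 = 2*1 + 0
gcd = 1, so the inverse exists. Back-substitute:
1 = 75 − 37·2
1 = −37·77 + 38·75
1 = 38·768 − 379·77
1 = −379·5453 + 2691·768
1 = 2691·11674 − 5761·5453
1 = −5761·75497 + 37257·11674
So 11674·37257 ≡ 1 (mod 75497).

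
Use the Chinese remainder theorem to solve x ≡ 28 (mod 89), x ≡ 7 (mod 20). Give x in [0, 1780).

Write x = 28 + 89·k. Then 89·k ≡ 7 − 28 ≡ 19 (mod 20).
Need 89⁻¹ mod 20. Extended Euclid on (20, 9):
20 = 2*9 + 2
9 = 4*2 + 1
2 = 2*1 + 0
Back-substitute:
1 = 9 − 4·2
1 = −4·20 + 9·9
89⁻¹ ≡ 9 (mod 20), so k ≡ 9·19 ≡ 11 (mod 20).
x = 28 + 89·11 = 1007.

1007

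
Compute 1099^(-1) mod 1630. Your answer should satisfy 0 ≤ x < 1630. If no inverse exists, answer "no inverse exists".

749

Apply the Euclidean algorithm to 1630 and 1099:
1630 = 1×1099 + 531
1099 = 2×531 + 37
531 = 14×37 + 13
37 = 2×13 + 11
13 = 1×11 + 2
11 = 5×2 + 1
2 = 2×1 + 0
The gcd is 1. Working backward:
1 = 11 − 5·2
1 = −5·13 + 6·11
1 = 6·37 − 17·13
1 = −17·531 + 244·37
1 = 244·1099 − 505·531
1 = −505·1630 + 749·1099
So 1099·749 ≡ 1 (mod 1630).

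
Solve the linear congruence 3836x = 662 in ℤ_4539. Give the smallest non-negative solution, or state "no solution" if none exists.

3505

First find gcd(3836, 4539):
4539 = 1*3836 + 703
3836 = 5*703 + 321
703 = 2*321 + 61
321 = 5*61 + 16
61 = 3*16 + 13
16 = 1*13 + 3
13 = 4*3 + 1
3 = 3*1 + 0
gcd = 1, so a unique solution mod 4539 exists.
Back-substitute for the Bézout coefficients:
1 = 13 − 4·3
1 = −4·16 + 5·13
1 = 5·61 − 19·16
1 = −19·321 + 100·61
1 = 100·703 − 219·321
1 = −219·3836 + 1195·703
1 = 1195·4539 − 1414·3836
So 3836·(-1414) ≡ 1 (mod 4539), giving 3836⁻¹ ≡ 3125.
x ≡ 3836⁻¹·662 ≡ 3125·662 ≡ 3505 (mod 4539).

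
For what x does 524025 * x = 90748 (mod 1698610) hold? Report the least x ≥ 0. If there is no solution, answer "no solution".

gcd(524025, 1698610):
1698610 = 3·524025 + 126535
524025 = 4·126535 + 17885
126535 = 7·17885 + 1340
17885 = 13·1340 + 465
1340 = 2·465 + 410
465 = 1·410 + 55
410 = 7·55 + 25
55 = 2·25 + 5
25 = 5·5 + 0
gcd = 5, but 5 ∤ 90748, so the congruence has no solution.

no solution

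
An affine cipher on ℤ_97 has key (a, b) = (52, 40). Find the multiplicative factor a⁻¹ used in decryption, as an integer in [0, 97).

Apply the Euclidean algorithm to 97 and 52:
97 = 1*52 + 45
52 = 1*45 + 7
45 = 6*7 + 3
7 = 2*3 + 1
3 = 3*1 + 0
gcd = 1, so the inverse exists. Back-substitute:
1 = 7 − 2·3
1 = −2·45 + 13·7
1 = 13·52 − 15·45
1 = −15·97 + 28·52
So 52·28 ≡ 1 (mod 97).

28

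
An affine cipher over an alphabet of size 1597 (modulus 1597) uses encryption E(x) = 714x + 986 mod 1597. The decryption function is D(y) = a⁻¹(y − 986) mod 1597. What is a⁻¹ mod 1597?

1219

gcd(1597, 714) by repeated division:
1597 = 2×714 + 169
714 = 4×169 + 38
169 = 4×38 + 17
38 = 2×17 + 4
17 = 4×4 + 1
4 = 4×1 + 0
Since gcd(714, 1597) = 1, back-substitute to write 1 as a combination:
1 = 17 − 4·4
1 = −4·38 + 9·17
1 = 9·169 − 40·38
1 = −40·714 + 169·169
1 = 169·1597 − 378·714
Thus 714·(-378) ≡ 1 (mod 1597); reducing, -378 mod 1597 = 1219.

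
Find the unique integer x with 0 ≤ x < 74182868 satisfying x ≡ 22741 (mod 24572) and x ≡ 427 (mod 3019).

Write x = 22741 + 24572·k. Then 24572·k ≡ 427 − 22741 ≡ 1838 (mod 3019).
Need 24572⁻¹ mod 3019. Extended Euclid on (3019, 420):
3019 = 7·420 + 79
420 = 5·79 + 25
79 = 3·25 + 4
25 = 6·4 + 1
4 = 4·1 + 0
Back-substitute:
1 = 25 − 6·4
1 = −6·79 + 19·25
1 = 19·420 − 101·79
1 = −101·3019 + 726·420
24572⁻¹ ≡ 726 (mod 3019), so k ≡ 726·1838 ≡ 3009 (mod 3019).
x = 22741 + 24572·3009 = 73959889.

73959889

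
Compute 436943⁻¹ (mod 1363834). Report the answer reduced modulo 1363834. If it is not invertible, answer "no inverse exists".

Run Euclid on (1363834, 436943):
1363834 = 3·436943 + 53005
436943 = 8·53005 + 12903
53005 = 4·12903 + 1393
12903 = 9·1393 + 366
1393 = 3·366 + 295
366 = 1·295 + 71
295 = 4·71 + 11
71 = 6·11 + 5
11 = 2·5 + 1
5 = 5·1 + 0
gcd = 1, so the inverse exists. Back-substitute:
1 = 11 − 2·5
1 = −2·71 + 13·11
1 = 13·295 − 54·71
1 = −54·366 + 67·295
1 = 67·1393 − 255·366
1 = −255·12903 + 2362·1393
1 = 2362·53005 − 9703·12903
1 = −9703·436943 + 79986·53005
1 = 79986·1363834 − 249661·436943
Hence 436943⁻¹ ≡ -249661 ≡ 1114173 (mod 1363834).

1114173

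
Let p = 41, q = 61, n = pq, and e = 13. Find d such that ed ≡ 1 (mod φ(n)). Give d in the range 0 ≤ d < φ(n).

1477

φ(n) = (p−1)(q−1) = 40·60 = 2400.
Need d with 13·d ≡ 1 (mod 2400). Apply the extended Euclidean algorithm:
2400 = 184×13 + 8
13 = 1×8 + 5
8 = 1×5 + 3
5 = 1×3 + 2
3 = 1×2 + 1
2 = 2×1 + 0
Back-substitute:
1 = 3 − 2
1 = −5 + 2·3
1 = 2·8 − 3·5
1 = −3·13 + 5·8
1 = 5·2400 − 923·13
So 13·(-923) ≡ 1 (mod 2400), hence d ≡ -923 ≡ 1477 (mod 2400).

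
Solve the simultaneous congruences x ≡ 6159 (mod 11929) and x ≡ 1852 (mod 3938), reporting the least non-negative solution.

33872590

Write x = 6159 + 11929·k. Then 11929·k ≡ 1852 − 6159 ≡ 3569 (mod 3938).
Need 11929⁻¹ mod 3938. Extended Euclid on (3938, 115):
3938 = 34×115 + 28
115 = 4×28 + 3
28 = 9×3 + 1
3 = 3×1 + 0
Back-substitute:
1 = 28 − 9·3
1 = −9·115 + 37·28
1 = 37·3938 − 1267·115
11929⁻¹ ≡ 2671 (mod 3938), so k ≡ 2671·3569 ≡ 2839 (mod 3938).
x = 6159 + 11929·2839 = 33872590.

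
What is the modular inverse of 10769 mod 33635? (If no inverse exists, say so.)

Extended Euclidean algorithm:
33635 = 3·10769 + 1328
10769 = 8·1328 + 145
1328 = 9·145 + 23
145 = 6·23 + 7
23 = 3·7 + 2
7 = 3·2 + 1
2 = 2·1 + 0
The gcd is 1. Working backward:
1 = 7 − 3·2
1 = −3·23 + 10·7
1 = 10·145 − 63·23
1 = −63·1328 + 577·145
1 = 577·10769 − 4679·1328
1 = −4679·33635 + 14614·10769
So 10769·14614 ≡ 1 (mod 33635).

14614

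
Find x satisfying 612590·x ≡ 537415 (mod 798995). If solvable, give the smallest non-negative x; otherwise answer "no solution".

First find gcd(612590, 798995):
798995 = 1*612590 + 186405
612590 = 3*186405 + 53375
186405 = 3*53375 + 26280
53375 = 2*26280 + 815
26280 = 32*815 + 200
815 = 4*200 + 15
200 = 13*15 + 5
15 = 3*5 + 0
gcd = 5 and 5 | 537415, so solutions exist. Divide through by 5: 122518x ≡ 107483 (mod 159799).
Now find 122518⁻¹ mod 159799:
159799 = 1×122518 + 37281
122518 = 3×37281 + 10675
37281 = 3×10675 + 5256
10675 = 2×5256 + 163
5256 = 32×163 + 40
163 = 4×40 + 3
40 = 13×3 + 1
3 = 3×1 + 0
Back-substitute:
1 = 40 − 13·3
1 = −13·163 + 53·40
1 = 53·5256 − 1709·163
1 = −1709·10675 + 3471·5256
1 = 3471·37281 − 12122·10675
1 = −12122·122518 + 39837·37281
1 = 39837·159799 − 51959·122518
So 122518·(-51959) ≡ 1 (mod 159799), i.e. 122518⁻¹ ≡ 107840.
Then x ≡ 107840·107483 ≡ 106054 (mod 159799); the smallest non-negative solution is x = 106054.

106054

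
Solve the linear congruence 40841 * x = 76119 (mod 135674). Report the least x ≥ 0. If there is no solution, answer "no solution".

75521

First find gcd(40841, 135674):
135674 = 3×40841 + 13151
40841 = 3×13151 + 1388
13151 = 9×1388 + 659
1388 = 2×659 + 70
659 = 9×70 + 29
70 = 2×29 + 12
29 = 2×12 + 5
12 = 2×5 + 2
5 = 2×2 + 1
2 = 2×1 + 0
gcd = 1, so a unique solution mod 135674 exists.
Back-substitute for the Bézout coefficients:
1 = 5 − 2·2
1 = −2·12 + 5·5
1 = 5·29 − 12·12
1 = −12·70 + 29·29
1 = 29·659 − 273·70
1 = −273·1388 + 575·659
1 = 575·13151 − 5448·1388
1 = −5448·40841 + 16919·13151
1 = 16919·135674 − 56205·40841
So 40841·(-56205) ≡ 1 (mod 135674), giving 40841⁻¹ ≡ 79469.
x ≡ 40841⁻¹·76119 ≡ 79469·76119 ≡ 75521 (mod 135674).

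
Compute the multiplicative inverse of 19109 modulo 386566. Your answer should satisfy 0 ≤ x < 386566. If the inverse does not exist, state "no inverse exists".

173893

Extended Euclidean algorithm:
386566 = 20·19109 + 4386
19109 = 4·4386 + 1565
4386 = 2·1565 + 1256
1565 = 1·1256 + 309
1256 = 4·309 + 20
309 = 15·20 + 9
20 = 2·9 + 2
9 = 4·2 + 1
2 = 2·1 + 0
gcd = 1, so the inverse exists. Back-substitute:
1 = 9 − 4·2
1 = −4·20 + 9·9
1 = 9·309 − 139·20
1 = −139·1256 + 565·309
1 = 565·1565 − 704·1256
1 = −704·4386 + 1973·1565
1 = 1973·19109 − 8596·4386
1 = −8596·386566 + 173893·19109
So 19109·173893 ≡ 1 (mod 386566).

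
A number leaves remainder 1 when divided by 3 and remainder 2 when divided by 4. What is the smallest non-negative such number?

Write x = 1 + 3·k. Then 3·k ≡ 2 − 1 ≡ 1 (mod 4).
Need 3⁻¹ mod 4. Extended Euclid on (4, 3):
4 = 1×3 + 1
3 = 3×1 + 0
Back-substitute:
1 = 4 − 3
3⁻¹ ≡ 3 (mod 4), so k ≡ 3·1 ≡ 3 (mod 4).
x = 1 + 3·3 = 10.

10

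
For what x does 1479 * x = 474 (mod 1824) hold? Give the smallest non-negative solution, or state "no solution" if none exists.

374

First find gcd(1479, 1824):
1824 = 1·1479 + 345
1479 = 4·345 + 99
345 = 3·99 + 48
99 = 2·48 + 3
48 = 16·3 + 0
gcd = 3 and 3 | 474, so solutions exist. Divide through by 3: 493x ≡ 158 (mod 608).
Now find 493⁻¹ mod 608:
608 = 1*493 + 115
493 = 4*115 + 33
115 = 3*33 + 16
33 = 2*16 + 1
16 = 16*1 + 0
Back-substitute:
1 = 33 − 2·16
1 = −2·115 + 7·33
1 = 7·493 − 30·115
1 = −30·608 + 37·493
So 493⁻¹ ≡ 37 (mod 608).
Then x ≡ 37·158 ≡ 374 (mod 608); the smallest non-negative solution is x = 374.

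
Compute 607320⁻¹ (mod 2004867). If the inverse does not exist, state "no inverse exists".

no inverse exists

Compute gcd(607320, 2004867):
2004867 = 3×607320 + 182907
607320 = 3×182907 + 58599
182907 = 3×58599 + 7110
58599 = 8×7110 + 1719
7110 = 4×1719 + 234
1719 = 7×234 + 81
234 = 2×81 + 72
81 = 1×72 + 9
72 = 8×9 + 0
The gcd is 9, not 1, hence no inverse exists.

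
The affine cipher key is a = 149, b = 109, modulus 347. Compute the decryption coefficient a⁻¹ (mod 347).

Run Euclid on (347, 149):
347 = 2·149 + 49
149 = 3·49 + 2
49 = 24·2 + 1
2 = 2·1 + 0
The gcd is 1. Working backward:
1 = 49 − 24·2
1 = −24·149 + 73·49
1 = 73·347 − 170·149
Hence 149⁻¹ ≡ -170 ≡ 177 (mod 347).

177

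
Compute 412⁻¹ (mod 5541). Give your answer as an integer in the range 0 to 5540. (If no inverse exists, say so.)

4882

Run Euclid on (5541, 412):
5541 = 13×412 + 185
412 = 2×185 + 42
185 = 4×42 + 17
42 = 2×17 + 8
17 = 2×8 + 1
8 = 8×1 + 0
Since gcd(412, 5541) = 1, back-substitute to write 1 as a combination:
1 = 17 − 2·8
1 = −2·42 + 5·17
1 = 5·185 − 22·42
1 = −22·412 + 49·185
1 = 49·5541 − 659·412
Hence 412⁻¹ ≡ -659 ≡ 4882 (mod 5541).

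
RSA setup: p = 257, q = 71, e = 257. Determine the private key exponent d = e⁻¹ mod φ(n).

φ(n) = (p−1)(q−1) = 256·70 = 17920.
Need d with 257·d ≡ 1 (mod 17920). Apply the extended Euclidean algorithm:
17920 = 69×257 + 187
257 = 1×187 + 70
187 = 2×70 + 47
70 = 1×47 + 23
47 = 2×23 + 1
23 = 23×1 + 0
Back-substitute:
1 = 47 − 2·23
1 = −2·70 + 3·47
1 = 3·187 − 8·70
1 = −8·257 + 11·187
1 = 11·17920 − 767·257
So 257·(-767) ≡ 1 (mod 17920), hence d ≡ -767 ≡ 17153 (mod 17920).

17153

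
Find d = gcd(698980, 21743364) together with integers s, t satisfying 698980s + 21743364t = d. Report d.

Apply Euclid's algorithm to 21743364 and 698980:
21743364 = 31×698980 + 74984
698980 = 9×74984 + 24124
74984 = 3×24124 + 2612
24124 = 9×2612 + 616
2612 = 4×616 + 148
616 = 4×148 + 24
148 = 6×24 + 4
24 = 6×4 + 0
gcd(698980, 21743364) = 4.
Express as a combination:
4 = 148 − 6·24
4 = −6·616 + 25·148
4 = 25·2612 − 106·616
4 = −106·24124 + 979·2612
4 = 979·74984 − 3043·24124
4 = −3043·698980 + 28366·74984
4 = 28366·21743364 − 882389·698980
So 4 = (28366)·21743364 + (-882389)·698980.

4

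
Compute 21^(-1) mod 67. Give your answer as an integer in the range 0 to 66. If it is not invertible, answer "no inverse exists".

Apply the Euclidean algorithm to 67 and 21:
67 = 3×21 + 4
21 = 5×4 + 1
4 = 4×1 + 0
gcd = 1, so the inverse exists. Back-substitute:
1 = 21 − 5·4
1 = −5·67 + 16·21
So 21·16 ≡ 1 (mod 67).

16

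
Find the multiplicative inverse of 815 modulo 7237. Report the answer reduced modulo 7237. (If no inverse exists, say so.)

5834

Apply the Euclidean algorithm to 7237 and 815:
7237 = 8×815 + 717
815 = 1×717 + 98
717 = 7×98 + 31
98 = 3×31 + 5
31 = 6×5 + 1
5 = 5×1 + 0
Since gcd(815, 7237) = 1, back-substitute to write 1 as a combination:
1 = 31 − 6·5
1 = −6·98 + 19·31
1 = 19·717 − 139·98
1 = −139·815 + 158·717
1 = 158·7237 − 1403·815
Hence 815⁻¹ ≡ -1403 ≡ 5834 (mod 7237).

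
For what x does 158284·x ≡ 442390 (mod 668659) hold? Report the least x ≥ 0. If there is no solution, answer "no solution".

656487

First find gcd(158284, 668659):
668659 = 4·158284 + 35523
158284 = 4·35523 + 16192
35523 = 2·16192 + 3139
16192 = 5·3139 + 497
3139 = 6·497 + 157
497 = 3·157 + 26
157 = 6·26 + 1
26 = 26·1 + 0
gcd = 1, so a unique solution mod 668659 exists.
Back-substitute for the Bézout coefficients:
1 = 157 − 6·26
1 = −6·497 + 19·157
1 = 19·3139 − 120·497
1 = −120·16192 + 619·3139
1 = 619·35523 − 1358·16192
1 = −1358·158284 + 6051·35523
1 = 6051·668659 − 25562·158284
So 158284·(-25562) ≡ 1 (mod 668659), giving 158284⁻¹ ≡ 643097.
x ≡ 158284⁻¹·442390 ≡ 643097·442390 ≡ 656487 (mod 668659).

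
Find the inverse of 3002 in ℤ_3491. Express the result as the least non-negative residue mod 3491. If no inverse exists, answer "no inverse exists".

2413

gcd(3491, 3002) by repeated division:
3491 = 1×3002 + 489
3002 = 6×489 + 68
489 = 7×68 + 13
68 = 5×13 + 3
13 = 4×3 + 1
3 = 3×1 + 0
gcd = 1, so the inverse exists. Back-substitute:
1 = 13 − 4·3
1 = −4·68 + 21·13
1 = 21·489 − 151·68
1 = −151·3002 + 927·489
1 = 927·3491 − 1078·3002
Thus 3002·(-1078) ≡ 1 (mod 3491); reducing, -1078 mod 3491 = 2413.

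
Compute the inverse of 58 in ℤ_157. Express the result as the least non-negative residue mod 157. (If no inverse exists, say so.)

111

Apply the Euclidean algorithm to 157 and 58:
157 = 2·58 + 41
58 = 1·41 + 17
41 = 2·17 + 7
17 = 2·7 + 3
7 = 2·3 + 1
3 = 3·1 + 0
Since gcd(58, 157) = 1, back-substitute to write 1 as a combination:
1 = 7 − 2·3
1 = −2·17 + 5·7
1 = 5·41 − 12·17
1 = −12·58 + 17·41
1 = 17·157 − 46·58
Thus 58·(-46) ≡ 1 (mod 157); reducing, -46 mod 157 = 111.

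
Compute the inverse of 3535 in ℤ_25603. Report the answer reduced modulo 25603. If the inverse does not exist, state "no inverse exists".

746

Run Euclid on (25603, 3535):
25603 = 7*3535 + 858
3535 = 4*858 + 103
858 = 8*103 + 34
103 = 3*34 + 1
34 = 34*1 + 0
Since gcd(3535, 25603) = 1, back-substitute to write 1 as a combination:
1 = 103 − 3·34
1 = −3·858 + 25·103
1 = 25·3535 − 103·858
1 = −103·25603 + 746·3535
So 3535·746 ≡ 1 (mod 25603).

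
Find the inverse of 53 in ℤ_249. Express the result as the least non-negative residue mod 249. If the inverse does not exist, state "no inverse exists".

Apply the Euclidean algorithm to 249 and 53:
249 = 4×53 + 37
53 = 1×37 + 16
37 = 2×16 + 5
16 = 3×5 + 1
5 = 5×1 + 0
gcd = 1, so the inverse exists. Back-substitute:
1 = 16 − 3·5
1 = −3·37 + 7·16
1 = 7·53 − 10·37
1 = −10·249 + 47·53
So 53·47 ≡ 1 (mod 249).

47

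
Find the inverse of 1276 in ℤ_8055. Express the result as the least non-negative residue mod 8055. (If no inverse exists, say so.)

Extended Euclidean algorithm:
8055 = 6*1276 + 399
1276 = 3*399 + 79
399 = 5*79 + 4
79 = 19*4 + 3
4 = 1*3 + 1
3 = 3*1 + 0
The gcd is 1. Working backward:
1 = 4 − 3
1 = −79 + 20·4
1 = 20·399 − 101·79
1 = −101·1276 + 323·399
1 = 323·8055 − 2039·1276
Thus 1276·(-2039) ≡ 1 (mod 8055); reducing, -2039 mod 8055 = 6016.

6016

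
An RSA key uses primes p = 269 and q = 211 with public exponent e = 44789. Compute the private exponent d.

8909

φ(n) = (p−1)(q−1) = 268·210 = 56280.
Need d with 44789·d ≡ 1 (mod 56280). Apply the extended Euclidean algorithm:
56280 = 1×44789 + 11491
44789 = 3×11491 + 10316
11491 = 1×10316 + 1175
10316 = 8×1175 + 916
1175 = 1×916 + 259
916 = 3×259 + 139
259 = 1×139 + 120
139 = 1×120 + 19
120 = 6×19 + 6
19 = 3×6 + 1
6 = 6×1 + 0
Back-substitute:
1 = 19 − 3·6
1 = −3·120 + 19·19
1 = 19·139 − 22·120
1 = −22·259 + 41·139
1 = 41·916 − 145·259
1 = −145·1175 + 186·916
1 = 186·10316 − 1633·1175
1 = −1633·11491 + 1819·10316
1 = 1819·44789 − 7090·11491
1 = −7090·56280 + 8909·44789
So 44789·8909 ≡ 1 (mod 56280), hence d = 8909.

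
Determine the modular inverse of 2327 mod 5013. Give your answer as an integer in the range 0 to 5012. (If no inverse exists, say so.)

3854

gcd(5013, 2327) by repeated division:
5013 = 2*2327 + 359
2327 = 6*359 + 173
359 = 2*173 + 13
173 = 13*13 + 4
13 = 3*4 + 1
4 = 4*1 + 0
Since gcd(2327, 5013) = 1, back-substitute to write 1 as a combination:
1 = 13 − 3·4
1 = −3·173 + 40·13
1 = 40·359 − 83·173
1 = −83·2327 + 538·359
1 = 538·5013 − 1159·2327
Thus 2327·(-1159) ≡ 1 (mod 5013); reducing, -1159 mod 5013 = 3854.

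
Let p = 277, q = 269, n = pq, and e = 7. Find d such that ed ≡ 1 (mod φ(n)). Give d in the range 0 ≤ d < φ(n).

φ(n) = (p−1)(q−1) = 276·268 = 73968.
Need d with 7·d ≡ 1 (mod 73968). Apply the extended Euclidean algorithm:
73968 = 10566*7 + 6
7 = 1*6 + 1
6 = 6*1 + 0
Back-substitute:
1 = 7 − 6
1 = −73968 + 10567·7
So 7·10567 ≡ 1 (mod 73968), hence d = 10567.

10567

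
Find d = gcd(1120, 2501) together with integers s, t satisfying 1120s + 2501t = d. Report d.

1

Apply Euclid's algorithm to 2501 and 1120:
2501 = 2·1120 + 261
1120 = 4·261 + 76
261 = 3·76 + 33
76 = 2·33 + 10
33 = 3·10 + 3
10 = 3·3 + 1
3 = 3·1 + 0
gcd(1120, 2501) = 1.
Working backward:
1 = 10 − 3·3
1 = −3·33 + 10·10
1 = 10·76 − 23·33
1 = −23·261 + 79·76
1 = 79·1120 − 339·261
1 = −339·2501 + 757·1120
So 1 = (-339)·2501 + (757)·1120.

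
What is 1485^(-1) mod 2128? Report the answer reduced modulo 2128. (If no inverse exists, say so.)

Extended Euclidean algorithm:
2128 = 1*1485 + 643
1485 = 2*643 + 199
643 = 3*199 + 46
199 = 4*46 + 15
46 = 3*15 + 1
15 = 15*1 + 0
Since gcd(1485, 2128) = 1, back-substitute to write 1 as a combination:
1 = 46 − 3·15
1 = −3·199 + 13·46
1 = 13·643 − 42·199
1 = −42·1485 + 97·643
1 = 97·2128 − 139·1485
Hence 1485⁻¹ ≡ -139 ≡ 1989 (mod 2128).

1989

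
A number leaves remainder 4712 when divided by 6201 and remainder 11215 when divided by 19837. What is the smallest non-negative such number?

36689828

Write x = 4712 + 6201·k. Then 6201·k ≡ 11215 − 4712 ≡ 6503 (mod 19837).
Need 6201⁻¹ mod 19837. Extended Euclid on (19837, 6201):
19837 = 3×6201 + 1234
6201 = 5×1234 + 31
1234 = 39×31 + 25
31 = 1×25 + 6
25 = 4×6 + 1
6 = 6×1 + 0
Back-substitute:
1 = 25 − 4·6
1 = −4·31 + 5·25
1 = 5·1234 − 199·31
1 = −199·6201 + 1000·1234
1 = 1000·19837 − 3199·6201
6201⁻¹ ≡ 16638 (mod 19837), so k ≡ 16638·6503 ≡ 5916 (mod 19837).
x = 4712 + 6201·5916 = 36689828.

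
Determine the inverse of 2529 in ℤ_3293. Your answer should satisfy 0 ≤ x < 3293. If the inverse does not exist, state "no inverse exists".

Extended Euclidean algorithm:
3293 = 1*2529 + 764
2529 = 3*764 + 237
764 = 3*237 + 53
237 = 4*53 + 25
53 = 2*25 + 3
25 = 8*3 + 1
3 = 3*1 + 0
Since gcd(2529, 3293) = 1, back-substitute to write 1 as a combination:
1 = 25 − 8·3
1 = −8·53 + 17·25
1 = 17·237 − 76·53
1 = −76·764 + 245·237
1 = 245·2529 − 811·764
1 = −811·3293 + 1056·2529
So 2529·1056 ≡ 1 (mod 3293).

1056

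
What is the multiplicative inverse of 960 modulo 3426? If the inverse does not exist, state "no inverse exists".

Compute gcd(960, 3426):
3426 = 3*960 + 546
960 = 1*546 + 414
546 = 1*414 + 132
414 = 3*132 + 18
132 = 7*18 + 6
18 = 3*6 + 0
The gcd is 6, not 1, hence no inverse exists.

no inverse exists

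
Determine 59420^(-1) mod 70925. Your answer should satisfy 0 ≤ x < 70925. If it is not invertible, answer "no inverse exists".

Compute gcd(59420, 70925):
70925 = 1×59420 + 11505
59420 = 5×11505 + 1895
11505 = 6×1895 + 135
1895 = 14×135 + 5
135 = 27×5 + 0
Since gcd = 5 > 1, 59420 is not a unit mod 70925.

no inverse exists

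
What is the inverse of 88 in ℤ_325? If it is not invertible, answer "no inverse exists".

gcd(325, 88) by repeated division:
325 = 3·88 + 61
88 = 1·61 + 27
61 = 2·27 + 7
27 = 3·7 + 6
7 = 1·6 + 1
6 = 6·1 + 0
The gcd is 1. Working backward:
1 = 7 − 6
1 = −27 + 4·7
1 = 4·61 − 9·27
1 = −9·88 + 13·61
1 = 13·325 − 48·88
Thus 88·(-48) ≡ 1 (mod 325); reducing, -48 mod 325 = 277.

277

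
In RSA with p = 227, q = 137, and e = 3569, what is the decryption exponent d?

577

φ(n) = (p−1)(q−1) = 226·136 = 30736.
Need d with 3569·d ≡ 1 (mod 30736). Apply the extended Euclidean algorithm:
30736 = 8·3569 + 2184
3569 = 1·2184 + 1385
2184 = 1·1385 + 799
1385 = 1·799 + 586
799 = 1·586 + 213
586 = 2·213 + 160
213 = 1·160 + 53
160 = 3·53 + 1
53 = 53·1 + 0
Back-substitute:
1 = 160 − 3·53
1 = −3·213 + 4·160
1 = 4·586 − 11·213
1 = −11·799 + 15·586
1 = 15·1385 − 26·799
1 = −26·2184 + 41·1385
1 = 41·3569 − 67·2184
1 = −67·30736 + 577·3569
So 3569·577 ≡ 1 (mod 30736), hence d = 577.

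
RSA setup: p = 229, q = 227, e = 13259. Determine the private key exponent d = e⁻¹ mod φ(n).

1811

φ(n) = (p−1)(q−1) = 228·226 = 51528.
Need d with 13259·d ≡ 1 (mod 51528). Apply the extended Euclidean algorithm:
51528 = 3×13259 + 11751
13259 = 1×11751 + 1508
11751 = 7×1508 + 1195
1508 = 1×1195 + 313
1195 = 3×313 + 256
313 = 1×256 + 57
256 = 4×57 + 28
57 = 2×28 + 1
28 = 28×1 + 0
Back-substitute:
1 = 57 − 2·28
1 = −2·256 + 9·57
1 = 9·313 − 11·256
1 = −11·1195 + 42·313
1 = 42·1508 − 53·1195
1 = −53·11751 + 413·1508
1 = 413·13259 − 466·11751
1 = −466·51528 + 1811·13259
So 13259·1811 ≡ 1 (mod 51528), hence d = 1811.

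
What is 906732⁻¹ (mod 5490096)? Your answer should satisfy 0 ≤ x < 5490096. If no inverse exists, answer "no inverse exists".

no inverse exists

Euclidean algorithm on 5490096, 906732:
5490096 = 6*906732 + 49704
906732 = 18*49704 + 12060
49704 = 4*12060 + 1464
12060 = 8*1464 + 348
1464 = 4*348 + 72
348 = 4*72 + 60
72 = 1*60 + 12
60 = 5*12 + 0
Since gcd = 12 > 1, 906732 is not a unit mod 5490096.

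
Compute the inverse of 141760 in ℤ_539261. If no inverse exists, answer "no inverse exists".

318851

gcd(539261, 141760) by repeated division:
539261 = 3·141760 + 113981
141760 = 1·113981 + 27779
113981 = 4·27779 + 2865
27779 = 9·2865 + 1994
2865 = 1·1994 + 871
1994 = 2·871 + 252
871 = 3·252 + 115
252 = 2·115 + 22
115 = 5·22 + 5
22 = 4·5 + 2
5 = 2·2 + 1
2 = 2·1 + 0
gcd = 1, so the inverse exists. Back-substitute:
1 = 5 − 2·2
1 = −2·22 + 9·5
1 = 9·115 − 47·22
1 = −47·252 + 103·115
1 = 103·871 − 356·252
1 = −356·1994 + 815·871
1 = 815·2865 − 1171·1994
1 = −1171·27779 + 11354·2865
1 = 11354·113981 − 46587·27779
1 = −46587·141760 + 57941·113981
1 = 57941·539261 − 220410·141760
Hence 141760⁻¹ ≡ -220410 ≡ 318851 (mod 539261).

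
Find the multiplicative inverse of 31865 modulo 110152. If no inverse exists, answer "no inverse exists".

24585

gcd(110152, 31865) by repeated division:
110152 = 3×31865 + 14557
31865 = 2×14557 + 2751
14557 = 5×2751 + 802
2751 = 3×802 + 345
802 = 2×345 + 112
345 = 3×112 + 9
112 = 12×9 + 4
9 = 2×4 + 1
4 = 4×1 + 0
The gcd is 1. Working backward:
1 = 9 − 2·4
1 = −2·112 + 25·9
1 = 25·345 − 77·112
1 = −77·802 + 179·345
1 = 179·2751 − 614·802
1 = −614·14557 + 3249·2751
1 = 3249·31865 − 7112·14557
1 = −7112·110152 + 24585·31865
So 31865·24585 ≡ 1 (mod 110152).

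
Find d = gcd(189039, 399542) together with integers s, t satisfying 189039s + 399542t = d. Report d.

1

Repeated division:
399542 = 2·189039 + 21464
189039 = 8·21464 + 17327
21464 = 1·17327 + 4137
17327 = 4·4137 + 779
4137 = 5·779 + 242
779 = 3·242 + 53
242 = 4·53 + 30
53 = 1·30 + 23
30 = 1·23 + 7
23 = 3·7 + 2
7 = 3·2 + 1
2 = 2·1 + 0
gcd(189039, 399542) = 1.
Express as a combination:
1 = 7 − 3·2
1 = −3·23 + 10·7
1 = 10·30 − 13·23
1 = −13·53 + 23·30
1 = 23·242 − 105·53
1 = −105·779 + 338·242
1 = 338·4137 − 1795·779
1 = −1795·17327 + 7518·4137
1 = 7518·21464 − 9313·17327
1 = −9313·189039 + 82022·21464
1 = 82022·399542 − 173357·189039
So 1 = (82022)·399542 + (-173357)·189039.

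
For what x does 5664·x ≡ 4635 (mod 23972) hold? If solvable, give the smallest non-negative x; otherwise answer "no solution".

gcd(5664, 23972):
23972 = 4·5664 + 1316
5664 = 4·1316 + 400
1316 = 3·400 + 116
400 = 3·116 + 52
116 = 2·52 + 12
52 = 4·12 + 4
12 = 3·4 + 0
gcd = 4, but 4 ∤ 4635, so the congruence has no solution.

no solution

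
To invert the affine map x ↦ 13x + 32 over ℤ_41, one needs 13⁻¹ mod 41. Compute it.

19

Run Euclid on (41, 13):
41 = 3×13 + 2
13 = 6×2 + 1
2 = 2×1 + 0
Since gcd(13, 41) = 1, back-substitute to write 1 as a combination:
1 = 13 − 6·2
1 = −6·41 + 19·13
So 13·19 ≡ 1 (mod 41).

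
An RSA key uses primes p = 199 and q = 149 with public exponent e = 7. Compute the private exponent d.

φ(n) = (p−1)(q−1) = 198·148 = 29304.
Need d with 7·d ≡ 1 (mod 29304). Apply the extended Euclidean algorithm:
29304 = 4186×7 + 2
7 = 3×2 + 1
2 = 2×1 + 0
Back-substitute:
1 = 7 − 3·2
1 = −3·29304 + 12559·7
So 7·12559 ≡ 1 (mod 29304), hence d = 12559.

12559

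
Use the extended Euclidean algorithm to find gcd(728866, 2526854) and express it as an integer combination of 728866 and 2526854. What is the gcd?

Repeated division:
2526854 = 3·728866 + 340256
728866 = 2·340256 + 48354
340256 = 7·48354 + 1778
48354 = 27·1778 + 348
1778 = 5·348 + 38
348 = 9·38 + 6
38 = 6·6 + 2
6 = 3·2 + 0
gcd(728866, 2526854) = 2.
Back-substituting:
2 = 38 − 6·6
2 = −6·348 + 55·38
2 = 55·1778 − 281·348
2 = −281·48354 + 7642·1778
2 = 7642·340256 − 53775·48354
2 = −53775·728866 + 115192·340256
2 = 115192·2526854 − 399351·728866
So 2 = (115192)·2526854 + (-399351)·728866.

2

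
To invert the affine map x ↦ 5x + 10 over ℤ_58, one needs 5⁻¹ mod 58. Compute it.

Extended Euclidean algorithm:
58 = 11×5 + 3
5 = 1×3 + 2
3 = 1×2 + 1
2 = 2×1 + 0
Since gcd(5, 58) = 1, back-substitute to write 1 as a combination:
1 = 3 − 2
1 = −5 + 2·3
1 = 2·58 − 23·5
Thus 5·(-23) ≡ 1 (mod 58); reducing, -23 mod 58 = 35.

35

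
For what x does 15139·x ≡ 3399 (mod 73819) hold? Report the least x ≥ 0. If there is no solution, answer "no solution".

First find gcd(15139, 73819):
73819 = 4·15139 + 13263
15139 = 1·13263 + 1876
13263 = 7·1876 + 131
1876 = 14·131 + 42
131 = 3·42 + 5
42 = 8·5 + 2
5 = 2·2 + 1
2 = 2·1 + 0
gcd = 1, so a unique solution mod 73819 exists.
Back-substitute for the Bézout coefficients:
1 = 5 − 2·2
1 = −2·42 + 17·5
1 = 17·131 − 53·42
1 = −53·1876 + 759·131
1 = 759·13263 − 5366·1876
1 = −5366·15139 + 6125·13263
1 = 6125·73819 − 29866·15139
So 15139·(-29866) ≡ 1 (mod 73819), giving 15139⁻¹ ≡ 43953.
x ≡ 15139⁻¹·3399 ≡ 43953·3399 ≡ 60410 (mod 73819).

60410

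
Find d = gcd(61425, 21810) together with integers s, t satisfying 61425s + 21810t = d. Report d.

Apply Euclid's algorithm to 61425 and 21810:
61425 = 2*21810 + 17805
21810 = 1*17805 + 4005
17805 = 4*4005 + 1785
4005 = 2*1785 + 435
1785 = 4*435 + 45
435 = 9*45 + 30
45 = 1*30 + 15
30 = 2*15 + 0
gcd(61425, 21810) = 15.
Working backward:
15 = 45 − 30
15 = −435 + 10·45
15 = 10·1785 − 41·435
15 = −41·4005 + 92·1785
15 = 92·17805 − 409·4005
15 = −409·21810 + 501·17805
15 = 501·61425 − 1411·21810
So 15 = (501)·61425 + (-1411)·21810.

15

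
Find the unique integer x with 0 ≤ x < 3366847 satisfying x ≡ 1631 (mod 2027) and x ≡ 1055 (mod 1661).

Write x = 1631 + 2027·k. Then 2027·k ≡ 1055 − 1631 ≡ 1085 (mod 1661).
Need 2027⁻¹ mod 1661. Extended Euclid on (1661, 366):
1661 = 4×366 + 197
366 = 1×197 + 169
197 = 1×169 + 28
169 = 6×28 + 1
28 = 28×1 + 0
Back-substitute:
1 = 169 − 6·28
1 = −6·197 + 7·169
1 = 7·366 − 13·197
1 = −13·1661 + 59·366
2027⁻¹ ≡ 59 (mod 1661), so k ≡ 59·1085 ≡ 897 (mod 1661).
x = 1631 + 2027·897 = 1819850.

1819850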